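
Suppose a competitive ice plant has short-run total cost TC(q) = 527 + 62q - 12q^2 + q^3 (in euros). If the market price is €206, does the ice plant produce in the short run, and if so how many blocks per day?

From TC, MC = TC'(q) = 62 - 24q + 3q^2 and AVC = VC/q = 62 - 12q + q^2.
AVC hits its minimum where MC = AVC, at q = 6, giving min AVC = 62 - 12·6 + 6^2 = €26.
P = €206 exceeds min AVC = €26, so the firm stays open.
Solving P = MC: -144 - 24q + 3q^2 = 0 ⇒ q = -4 or 12. On the upward-sloping branch, q* = 12.
Check: AVC at q = 12 is €62 ≤ P, so revenue covers variable cost.
Profit = P·q − TC = 206·12 − 1271 = €1201.

Produce at q = 12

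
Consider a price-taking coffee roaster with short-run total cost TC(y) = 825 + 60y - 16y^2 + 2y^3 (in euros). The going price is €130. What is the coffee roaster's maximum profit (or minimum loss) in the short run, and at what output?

Profit = -€237 at y = 7

AVC = 60 - 16y + 2y^2 has its minimum €28 at y = 4; price €130 clears that bar, so the firm operates.
MC = 60 - 32y + 6y^2. Setting P = MC and taking the root on the rising branch gives y* = 7.
TR = 130·7 = 910. TC = 825 + 322 = 1147. Profit = 910 − 1147 = -€237.
That loss of €237 beats the €825 the firm would lose by shutting down; producing recovers €588 of fixed cost.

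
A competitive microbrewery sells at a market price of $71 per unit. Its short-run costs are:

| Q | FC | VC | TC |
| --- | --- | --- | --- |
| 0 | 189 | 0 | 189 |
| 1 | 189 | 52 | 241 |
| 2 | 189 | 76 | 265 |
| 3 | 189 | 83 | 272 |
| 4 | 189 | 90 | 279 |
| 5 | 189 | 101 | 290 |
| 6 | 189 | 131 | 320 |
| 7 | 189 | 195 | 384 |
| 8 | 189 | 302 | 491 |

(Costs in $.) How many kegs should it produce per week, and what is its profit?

Q = 7; profit = $113

Profit at each row (π = 71Q − TC): Q=0: -189; Q=1: -170; Q=2: -123; Q=3: -59; Q=4: 5; Q=5: 65; Q=6: 106; Q=7: 113; Q=8: 77.
Profit is maximized at Q = 7. AVC there is 195/7 = $27.86 ≤ P, so producing beats shutting down (which would give -$189).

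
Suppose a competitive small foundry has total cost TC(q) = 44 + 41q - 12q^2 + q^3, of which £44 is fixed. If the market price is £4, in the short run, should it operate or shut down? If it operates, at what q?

Variable cost is VC = 41q - 12q^2 + q^3, so AVC = VC/q = 41 - 12q + q^2 and MC = dTC/dq = 41 - 24q + 3q^2.
AVC hits its minimum where MC = AVC, at q = 6, giving min AVC = 41 - 12·6 + 6^2 = £5.
P = £4 lies below min AVC = £5; no output level covers variable cost.
The firm minimizes its loss by shutting down and losing only its fixed cost of £44.

Shut down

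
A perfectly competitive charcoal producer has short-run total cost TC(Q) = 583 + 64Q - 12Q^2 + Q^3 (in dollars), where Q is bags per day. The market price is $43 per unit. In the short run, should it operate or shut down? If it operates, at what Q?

Produce at Q = 7

Variable cost is VC = 64Q - 12Q^2 + Q^3, so AVC = VC/Q = 64 - 12Q + Q^2 and MC = dTC/dQ = 64 - 24Q + 3Q^2.
AVC is minimized where dAVC/dQ = -12 + 2Q = 0, at Q = 6; min AVC = 64 - 12·6 + 6^2 = $28.
Since P = $43 ≥ min AVC = $28, price covers variable cost and the firm should produce.
P = MC gives 21 - 24Q + 3Q^2 = 0, with roots 1 and 7. Take the larger (rising MC): Q* = 7.
Check: AVC at Q = 7 is $29 ≤ P, so revenue covers variable cost.
Profit = P·Q − TC = 43·7 − 786 = -$485, a loss, but smaller than the $583 fixed cost the firm would lose by shutting down.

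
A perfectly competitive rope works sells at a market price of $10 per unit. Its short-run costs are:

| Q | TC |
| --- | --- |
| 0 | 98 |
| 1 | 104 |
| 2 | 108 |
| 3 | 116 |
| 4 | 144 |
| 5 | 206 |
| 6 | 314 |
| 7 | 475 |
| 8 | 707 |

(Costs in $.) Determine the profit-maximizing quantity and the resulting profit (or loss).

Profit at each row (π = 10Q − TC): Q=0: -98; Q=1: -94; Q=2: -88; Q=3: -86; Q=4: -104; Q=5: -156; Q=6: -254; Q=7: -405; Q=8: -627.
Profit is maximized at Q = 3. AVC there is 18/3 = $6 ≤ P, so producing beats shutting down (which would give -$98).

Q = 3; profit = -$86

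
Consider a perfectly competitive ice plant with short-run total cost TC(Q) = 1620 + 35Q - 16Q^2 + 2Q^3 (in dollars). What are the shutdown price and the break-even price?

Shutdown price = min AVC. AVC = 35 - 16Q + 2Q^2, with vertex at Q = 4 and minimum $3.
ATC = 1620/Q + 35 - 16Q + 2Q^2. Setting dATC/dQ = −1620/Q^2 − 16 + 4Q = 0 gives Q = 9 (since 4·9^3 − 16·9^2 = 1620).
min ATC = 1620/9 + 35 − 16·9 + 2·9^2 = $233. That is the break-even price.
Between these two prices the firm operates at a loss; above $233 it earns a profit.

Shutdown price = $3; break-even price = $233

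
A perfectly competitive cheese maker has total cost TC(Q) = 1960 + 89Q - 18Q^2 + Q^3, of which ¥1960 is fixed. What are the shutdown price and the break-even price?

Shutdown price = ¥8; break-even price = ¥173

Shutdown price = min AVC. AVC = 89 - 18Q + Q^2, with vertex at Q = 9 and minimum ¥8.
ATC = 1960/Q + 89 - 18Q + Q^2. Setting dATC/dQ = −1960/Q^2 − 18 + 2Q = 0 gives Q = 14 (since 2·14^3 − 18·14^2 = 1960).
min ATC = 1960/14 + 89 − 18·14 + 14^2 = ¥173. That is the break-even price.
For ¥8 ≤ P < ¥173 the firm produces at a loss; below ¥8 it shuts down.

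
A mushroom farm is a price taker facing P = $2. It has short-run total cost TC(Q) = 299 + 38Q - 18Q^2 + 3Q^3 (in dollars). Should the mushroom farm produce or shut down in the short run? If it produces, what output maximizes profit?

From TC, MC = TC'(Q) = 38 - 36Q + 9Q^2 and AVC = VC/Q = 38 - 18Q + 3Q^2.
The AVC parabola has its vertex at Q = 18/6 = 3, where AVC = 38 - 18·3 + 3·3^2 = $11.
P = $2 lies below min AVC = $11; no output level covers variable cost.
Shutting down limits the loss to fixed cost, $299.

Shut down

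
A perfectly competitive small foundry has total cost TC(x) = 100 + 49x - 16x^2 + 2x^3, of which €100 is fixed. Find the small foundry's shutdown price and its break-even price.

Shutdown price = min AVC. AVC = 49 - 16x + 2x^2, with vertex at x = 4 and minimum €17.
ATC = 100/x + 49 - 16x + 2x^2. Setting dATC/dx = −100/x^2 − 16 + 4x = 0 gives x = 5 (since 4·5^3 − 16·5^2 = 100).
min ATC = 100/5 + 49 − 16·5 + 2·5^2 = €39. That is the break-even price.
For €17 ≤ P < €39 the firm produces at a loss; below €17 it shuts down.

Shutdown price = €17; break-even price = €39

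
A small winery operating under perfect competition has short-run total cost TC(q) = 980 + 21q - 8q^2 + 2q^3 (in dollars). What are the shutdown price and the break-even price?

AVC = 21 - 8q + 2q^2; minimized at q = 2, giving min AVC = $13. That is the shutdown price.
ATC = 980/q + 21 - 8q + 2q^2. Setting dATC/dq = −980/q^2 − 8 + 4q = 0 gives q = 7 (since 4·7^3 − 8·7^2 = 980).
min ATC = 980/7 + 21 − 8·7 + 2·7^2 = $203. That is the break-even price.
Between these two prices the firm operates at a loss; above $203 it earns a profit.

Shutdown price = $13; break-even price = $203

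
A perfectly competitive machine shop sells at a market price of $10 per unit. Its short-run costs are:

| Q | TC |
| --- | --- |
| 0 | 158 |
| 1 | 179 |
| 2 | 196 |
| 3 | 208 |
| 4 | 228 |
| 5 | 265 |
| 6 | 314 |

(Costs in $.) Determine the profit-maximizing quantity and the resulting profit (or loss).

Tabulate TR − TC: Q=0: -158; Q=1: -169; Q=2: -176; Q=3: -178; Q=4: -188; Q=5: -215; Q=6: -254.
Profit is highest at Q = 0. Equivalently, the lowest AVC in the table is 50/3 ≈ $16.67 at Q = 3, and P = $10 falls below it — price never covers variable cost, so the firm shuts down and loses only its fixed cost.

Q = 0 (shut down); profit = -$158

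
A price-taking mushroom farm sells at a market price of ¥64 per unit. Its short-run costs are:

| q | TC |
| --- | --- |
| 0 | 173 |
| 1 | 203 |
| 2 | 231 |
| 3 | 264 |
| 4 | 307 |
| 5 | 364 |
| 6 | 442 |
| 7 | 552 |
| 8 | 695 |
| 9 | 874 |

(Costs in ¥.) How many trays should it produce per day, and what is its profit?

q = 5; profit = -¥44

Tabulate TR − TC: q=0: -173; q=1: -139; q=2: -103; q=3: -72; q=4: -51; q=5: -44; q=6: -58; q=7: -104; q=8: -183; q=9: -298.
Profit is maximized at q = 5. AVC there is 191/5 = ¥38.20 ≤ P, so producing beats shutting down (which would give -¥173).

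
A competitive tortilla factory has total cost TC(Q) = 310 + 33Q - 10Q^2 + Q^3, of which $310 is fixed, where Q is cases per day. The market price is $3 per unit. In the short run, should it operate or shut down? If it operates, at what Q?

Shut down

From TC, MC = TC'(Q) = 33 - 20Q + 3Q^2 and AVC = VC/Q = 33 - 10Q + Q^2.
The AVC parabola has its vertex at Q = 10/2 = 5, where AVC = 33 - 10·5 + 5^2 = $8.
Since P = $3 < min AVC = $8, price fails to cover variable cost at any output.
Best response: produce nothing and absorb the $310 fixed cost.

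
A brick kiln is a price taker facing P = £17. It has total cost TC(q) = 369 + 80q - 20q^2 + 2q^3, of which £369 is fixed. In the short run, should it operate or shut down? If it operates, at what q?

Variable cost is VC = 80q - 20q^2 + 2q^3, so AVC = VC/q = 80 - 20q + 2q^2 and MC = dTC/dq = 80 - 40q + 6q^2.
The AVC parabola has its vertex at q = 20/4 = 5, where AVC = 80 - 20·5 + 2·5^2 = £30.
P = £17 lies below min AVC = £30; no output level covers variable cost.
Shutting down limits the loss to fixed cost, £369.

Shut down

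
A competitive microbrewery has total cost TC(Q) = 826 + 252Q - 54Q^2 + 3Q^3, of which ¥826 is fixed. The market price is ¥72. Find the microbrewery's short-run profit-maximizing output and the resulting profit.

AVC = 252 - 54Q + 3Q^2 has its minimum ¥9 at Q = 9; price ¥72 clears that bar, so the firm operates.
MC = 252 - 108Q + 9Q^2. Setting P = MC and taking the root on the rising branch gives Q* = 10.
TR = 72·10 = 720. TC = 826 + 120 = 946. Profit = 720 − 946 = -¥226.
By producing, the firm covers all variable cost plus ¥600 of fixed cost; shutting down would lose the full ¥826.

Profit = -¥226 at Q = 10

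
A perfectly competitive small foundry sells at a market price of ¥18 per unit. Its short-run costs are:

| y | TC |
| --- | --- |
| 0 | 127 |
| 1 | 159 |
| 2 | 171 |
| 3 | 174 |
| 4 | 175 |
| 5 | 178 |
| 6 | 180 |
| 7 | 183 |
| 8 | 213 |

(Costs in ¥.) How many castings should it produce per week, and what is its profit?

y = 7; profit = -¥57

Tabulate TR − TC: y=0: -127; y=1: -141; y=2: -135; y=3: -120; y=4: -103; y=5: -88; y=6: -72; y=7: -57; y=8: -69.
Profit is maximized at y = 7. AVC there is 56/7 = ¥8 ≤ P, so producing beats shutting down (which would give -¥127).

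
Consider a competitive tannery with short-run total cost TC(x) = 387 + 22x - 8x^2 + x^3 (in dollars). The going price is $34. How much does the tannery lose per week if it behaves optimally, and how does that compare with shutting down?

AVC = 22 - 8x + x^2; min AVC = $6 at x = 4. Since P = $34 ≥ min AVC, the firm produces.
MC = 22 - 16x + 3x^2. Setting P = MC and taking the root on the rising branch gives x* = 6.
TR = 34·6 = 204. TC = 387 + 60 = 447. Profit = 204 − 447 = -$243.
That loss of $243 beats the $387 the firm would lose by shutting down; producing recovers $144 of fixed cost.

Profit = -$243 at x = 6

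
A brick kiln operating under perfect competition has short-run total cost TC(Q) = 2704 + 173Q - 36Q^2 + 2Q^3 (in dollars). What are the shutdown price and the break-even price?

Shutdown price = $11; break-even price = $251

Shutdown price = min AVC. AVC = 173 - 36Q + 2Q^2, with vertex at Q = 9 and minimum $11.
ATC = 2704/Q + 173 - 36Q + 2Q^2. Setting dATC/dQ = −2704/Q^2 − 36 + 4Q = 0 gives Q = 13 (since 4·13^3 − 36·13^2 = 2704).
min ATC = 2704/13 + 173 − 36·13 + 2·13^2 = $251. That is the break-even price.
Between these two prices the firm operates at a loss; above $251 it earns a profit.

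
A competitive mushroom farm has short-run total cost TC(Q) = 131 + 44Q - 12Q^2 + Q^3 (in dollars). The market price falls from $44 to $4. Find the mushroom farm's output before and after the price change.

Output falls from 8 to 0 (the firm shuts down)

MC = 44 - 24Q + 3Q^2; the shutdown threshold is min AVC = $8 (at Q = 6).
At P = $44 ≥ min AVC, set P = MC on the rising branch: Q = 8.
At P = $4 < min AVC = $8, price no longer covers variable cost at any output, so the firm shuts down: Q = 0.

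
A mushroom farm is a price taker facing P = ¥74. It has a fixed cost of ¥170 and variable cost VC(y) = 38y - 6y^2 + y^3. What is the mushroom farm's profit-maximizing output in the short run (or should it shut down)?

From TC, MC = TC'(y) = 38 - 12y + 3y^2 and AVC = VC/y = 38 - 6y + y^2.
AVC is minimized where dAVC/dy = -6 + 2y = 0, at y = 3; min AVC = 38 - 6·3 + 3^2 = ¥29.
Because ¥74 ≥ ¥29, revenue can cover variable cost; the firm operates.
Set P = MC: 74 = 38 - 12y + 3y^2 → -36 - 12y + 3y^2 = 0. The roots are y = -2 and y = 6; the profit-maximizing output is on the rising part of MC, so y* = 6.
Check: AVC at y = 6 is ¥38 ≤ P, so revenue covers variable cost.
Profit = P·y − TC = 74·6 − 398 = ¥46.

Produce at y = 6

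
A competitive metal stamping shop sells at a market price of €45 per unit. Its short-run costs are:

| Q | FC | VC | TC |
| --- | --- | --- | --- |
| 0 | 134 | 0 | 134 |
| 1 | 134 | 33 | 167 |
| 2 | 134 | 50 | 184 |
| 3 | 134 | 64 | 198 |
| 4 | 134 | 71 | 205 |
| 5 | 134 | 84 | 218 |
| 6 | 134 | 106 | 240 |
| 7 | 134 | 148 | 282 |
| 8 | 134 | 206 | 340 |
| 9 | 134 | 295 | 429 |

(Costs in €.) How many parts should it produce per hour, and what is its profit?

Compute π = P·Q − TC at each output: Q=0: -134; Q=1: -122; Q=2: -94; Q=3: -63; Q=4: -25; Q=5: 7; Q=6: 30; Q=7: 33; Q=8: 20; Q=9: -24.
Profit is maximized at Q = 7. AVC there is 148/7 = €21.14 ≤ P, so producing beats shutting down (which would give -€134).

Q = 7; profit = €33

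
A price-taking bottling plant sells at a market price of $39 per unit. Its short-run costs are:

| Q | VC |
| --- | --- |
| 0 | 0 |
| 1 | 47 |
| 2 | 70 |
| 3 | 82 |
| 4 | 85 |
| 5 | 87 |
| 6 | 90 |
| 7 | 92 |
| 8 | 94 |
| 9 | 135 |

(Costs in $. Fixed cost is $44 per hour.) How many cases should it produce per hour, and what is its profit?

Q = 8; profit = $174

Compute π = P·Q − TC at each output: Q=0: -44; Q=1: -52; Q=2: -36; Q=3: -9; Q=4: 27; Q=5: 64; Q=6: 100; Q=7: 137; Q=8: 174; Q=9: 172.
Profit is maximized at Q = 8. AVC there is 94/8 = $11.75 ≤ P, so producing beats shutting down (which would give -$44).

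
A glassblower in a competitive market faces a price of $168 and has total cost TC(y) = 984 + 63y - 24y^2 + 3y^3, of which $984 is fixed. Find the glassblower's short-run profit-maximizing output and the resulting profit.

Profit = -$102 at y = 7

AVC = 63 - 24y + 3y^2 has its minimum $15 at y = 4; price $168 clears that bar, so the firm operates.
With MC = 63 - 48y + 9y^2, P = MC on the upward-sloping part at y* = 7.
TR = 168·7 = 1176. TC = 984 + 294 = 1278. Profit = 1176 − 1278 = -$102.
Shutting down would mean losing the fixed cost of $984, so operating at a loss of $102 is better by $882.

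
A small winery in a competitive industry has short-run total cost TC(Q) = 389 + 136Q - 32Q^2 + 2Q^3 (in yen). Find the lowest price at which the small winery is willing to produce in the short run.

The firm shuts down when price falls below the minimum of average variable cost. AVC = VC/Q = 136 - 32Q + 2Q^2.
At the minimum of AVC, MC = AVC. MC = 136 - 64Q + 6Q^2; setting MC = AVC gives 4Q^2 - 32Q = 0, so Q = 8. min AVC = 8.
For P < ¥8 the firm produces nothing.

¥8 per unit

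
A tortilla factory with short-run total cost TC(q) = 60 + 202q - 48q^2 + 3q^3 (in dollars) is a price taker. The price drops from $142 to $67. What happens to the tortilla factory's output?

MC = 202 - 96q + 9q^2; the shutdown threshold is min AVC = $10 (at q = 8).
With P = $142 above the shutdown price, P = MC gives q = 10.
At P = $67 ≥ min AVC, set P = MC: q = 9. The firm stays open but cuts output.

Output falls from 10 to 9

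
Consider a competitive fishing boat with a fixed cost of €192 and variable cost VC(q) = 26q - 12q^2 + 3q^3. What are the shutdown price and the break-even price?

Shutdown price = min AVC. AVC = 26 - 12q + 3q^2, with vertex at q = 2 and minimum €14.
ATC = 192/q + 26 - 12q + 3q^2. Setting dATC/dq = −192/q^2 − 12 + 6q = 0 gives q = 4 (since 6·4^3 − 12·4^2 = 192).
min ATC = 192/4 + 26 − 12·4 + 3·4^2 = €74. That is the break-even price.
Between these two prices the firm operates at a loss; above €74 it earns a profit.

Shutdown price = €14; break-even price = €74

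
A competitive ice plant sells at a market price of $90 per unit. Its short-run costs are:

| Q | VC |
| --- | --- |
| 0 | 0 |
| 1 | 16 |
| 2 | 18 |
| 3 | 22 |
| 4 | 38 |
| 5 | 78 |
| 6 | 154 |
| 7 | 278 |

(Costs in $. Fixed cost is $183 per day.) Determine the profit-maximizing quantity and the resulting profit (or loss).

Q = 6; profit = $203

Tabulate TR − TC: Q=0: -183; Q=1: -109; Q=2: -21; Q=3: 65; Q=4: 139; Q=5: 189; Q=6: 203; Q=7: 169.
Profit is maximized at Q = 6. AVC there is 154/6 = $25.67 ≤ P, so producing beats shutting down (which would give -$183).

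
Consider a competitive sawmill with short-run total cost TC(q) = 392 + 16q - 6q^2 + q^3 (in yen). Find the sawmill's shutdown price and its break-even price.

Shutdown price = min AVC. AVC = 16 - 6q + q^2, with vertex at q = 3 and minimum ¥7.
ATC = 392/q + 16 - 6q + q^2. Setting dATC/dq = −392/q^2 − 6 + 2q = 0 gives q = 7 (since 2·7^3 − 6·7^2 = 392).
min ATC = 392/7 + 16 − 6·7 + 7^2 = ¥79. That is the break-even price.
For ¥7 ≤ P < ¥79 the firm produces at a loss; below ¥7 it shuts down.

Shutdown price = ¥7; break-even price = ¥79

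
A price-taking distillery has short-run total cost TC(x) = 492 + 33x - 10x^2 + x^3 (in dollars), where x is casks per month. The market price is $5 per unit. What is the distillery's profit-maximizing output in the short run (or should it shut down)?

Variable cost is VC = 33x - 10x^2 + x^3, so AVC = VC/x = 33 - 10x + x^2 and MC = dTC/dx = 33 - 20x + 3x^2.
The AVC parabola has its vertex at x = 10/2 = 5, where AVC = 33 - 10·5 + 5^2 = $8.
P = $5 lies below min AVC = $8; no output level covers variable cost.
Shutting down limits the loss to fixed cost, $492.

Shut down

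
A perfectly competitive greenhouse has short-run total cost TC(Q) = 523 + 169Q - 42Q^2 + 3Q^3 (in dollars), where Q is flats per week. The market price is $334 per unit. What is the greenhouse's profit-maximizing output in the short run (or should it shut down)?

Variable cost is VC = 169Q - 42Q^2 + 3Q^3, so AVC = VC/Q = 169 - 42Q + 3Q^2 and MC = dTC/dQ = 169 - 84Q + 9Q^2.
AVC hits its minimum where MC = AVC, at Q = 7, giving min AVC = 169 - 42·7 + 3·7^2 = $22.
Because $334 ≥ $22, revenue can cover variable cost; the firm operates.
P = MC gives -165 - 84Q + 9Q^2 = 0, with roots -5/3 and 11. Take the larger (rising MC): Q* = 11.
Check: AVC at Q = 11 is $70 ≤ P, so revenue covers variable cost.
Profit = P·Q − TC = 334·11 − 1293 = $2381.

Produce at Q = 11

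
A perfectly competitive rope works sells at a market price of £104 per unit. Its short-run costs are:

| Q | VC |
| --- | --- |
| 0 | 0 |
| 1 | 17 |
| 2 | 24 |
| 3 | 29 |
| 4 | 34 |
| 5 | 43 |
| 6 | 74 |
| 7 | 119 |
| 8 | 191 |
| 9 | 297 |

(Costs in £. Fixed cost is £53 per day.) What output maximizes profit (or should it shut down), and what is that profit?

Q = 8; profit = £588

Profit at each row (π = 104Q − TC): Q=0: -53; Q=1: 34; Q=2: 131; Q=3: 230; Q=4: 329; Q=5: 424; Q=6: 497; Q=7: 556; Q=8: 588; Q=9: 586.
Profit is maximized at Q = 8. AVC there is 191/8 = £23.88 ≤ P, so producing beats shutting down (which would give -£53).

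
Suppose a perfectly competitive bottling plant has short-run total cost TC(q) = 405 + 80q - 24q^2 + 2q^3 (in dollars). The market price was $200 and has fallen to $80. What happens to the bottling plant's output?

AVC = 80 - 24q + 2q^2, minimized at q = 6 where min AVC = $8. MC = 80 - 48q + 6q^2.
At P = $200 ≥ min AVC, set P = MC on the rising branch: q = 10.
At P = $80 ≥ min AVC, set P = MC: q = 8. The firm stays open but cuts output.

Output falls from 10 to 8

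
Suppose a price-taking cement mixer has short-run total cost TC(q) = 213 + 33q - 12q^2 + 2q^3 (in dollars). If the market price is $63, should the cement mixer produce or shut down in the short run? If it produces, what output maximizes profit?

Variable cost is VC = 33q - 12q^2 + 2q^3, so AVC = VC/q = 33 - 12q + 2q^2 and MC = dTC/dq = 33 - 24q + 6q^2.
AVC hits its minimum where MC = AVC, at q = 3, giving min AVC = 33 - 12·3 + 2·3^2 = $15.
P = $63 exceeds min AVC = $15, so the firm stays open.
Solving P = MC: -30 - 24q + 6q^2 = 0 ⇒ q = -1 or 5. On the upward-sloping branch, q* = 5.
Check: AVC at q = 5 is $23 ≤ P, so revenue covers variable cost.
Profit = P·q − TC = 63·5 − 328 = -$13, a loss, but smaller than the $213 fixed cost the firm would lose by shutting down.

Produce at q = 5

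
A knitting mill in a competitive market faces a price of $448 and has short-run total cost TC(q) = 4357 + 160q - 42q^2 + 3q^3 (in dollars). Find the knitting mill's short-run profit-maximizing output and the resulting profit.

Profit = -$37 at q = 12

AVC = 160 - 42q + 3q^2; min AVC = $13 at q = 7. Since P = $448 ≥ min AVC, the firm produces.
With MC = 160 - 84q + 9q^2, P = MC on the upward-sloping part at q* = 12.
TR = 448·12 = 5376. TC = 4357 + 1056 = 5413. Profit = 5376 − 5413 = -$37.
That loss of $37 beats the $4357 the firm would lose by shutting down; producing recovers $4320 of fixed cost.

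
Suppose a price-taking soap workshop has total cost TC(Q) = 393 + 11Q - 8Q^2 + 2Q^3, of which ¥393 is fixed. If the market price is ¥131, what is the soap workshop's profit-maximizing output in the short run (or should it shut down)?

Strip out fixed cost: VC = 11Q - 8Q^2 + 2Q^3. Then AVC = 11 - 8Q + 2Q^2 and MC = 11 - 16Q + 6Q^2.
The AVC parabola has its vertex at Q = 8/4 = 2, where AVC = 11 - 8·2 + 2·2^2 = ¥3.
Because ¥131 ≥ ¥3, revenue can cover variable cost; the firm operates.
Set P = MC: 131 = 11 - 16Q + 6Q^2 → -120 - 16Q + 6Q^2 = 0. The roots are Q = -10/3 and Q = 6; the profit-maximizing output is on the rising part of MC, so Q* = 6.
Check: AVC at Q = 6 is ¥35 ≤ P, so revenue covers variable cost.
Profit = P·Q − TC = 131·6 − 603 = ¥183.

Produce at Q = 6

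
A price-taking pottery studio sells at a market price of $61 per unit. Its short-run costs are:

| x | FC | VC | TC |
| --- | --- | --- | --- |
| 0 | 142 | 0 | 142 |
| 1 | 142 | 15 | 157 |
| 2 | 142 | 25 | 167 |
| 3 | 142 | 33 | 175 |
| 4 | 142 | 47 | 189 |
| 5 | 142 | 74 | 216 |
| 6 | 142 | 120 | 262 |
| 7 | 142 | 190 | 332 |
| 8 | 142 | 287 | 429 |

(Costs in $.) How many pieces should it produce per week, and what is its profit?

Profit at each row (π = 61x − TC): x=0: -142; x=1: -96; x=2: -45; x=3: 8; x=4: 55; x=5: 89; x=6: 104; x=7: 95; x=8: 59.
Profit is maximized at x = 6. AVC there is 120/6 = $20 ≤ P, so producing beats shutting down (which would give -$142).

x = 6; profit = $104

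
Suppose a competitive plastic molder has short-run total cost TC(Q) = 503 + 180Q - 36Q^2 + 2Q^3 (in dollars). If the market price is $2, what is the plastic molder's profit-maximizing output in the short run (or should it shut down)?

Variable cost is VC = 180Q - 36Q^2 + 2Q^3, so AVC = VC/Q = 180 - 36Q + 2Q^2 and MC = dTC/dQ = 180 - 72Q + 6Q^2.
AVC is minimized where dAVC/dQ = -36 + 4Q = 0, at Q = 9; min AVC = 180 - 36·9 + 2·9^2 = $18.
With P < min AVC ($2 < $18), every unit sold adds to the loss.
Best response: produce nothing and absorb the $503 fixed cost.

Shut down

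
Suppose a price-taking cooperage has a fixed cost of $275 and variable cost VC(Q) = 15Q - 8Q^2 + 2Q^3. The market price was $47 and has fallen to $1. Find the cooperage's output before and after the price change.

Output falls from 4 to 0 (the firm shuts down)

AVC = 15 - 8Q + 2Q^2, minimized at Q = 2 where min AVC = $7. MC = 15 - 16Q + 6Q^2.
At P = $47 ≥ min AVC, set P = MC on the rising branch: Q = 4.
At P = $1 < min AVC = $7, price no longer covers variable cost at any output, so the firm shuts down: Q = 0.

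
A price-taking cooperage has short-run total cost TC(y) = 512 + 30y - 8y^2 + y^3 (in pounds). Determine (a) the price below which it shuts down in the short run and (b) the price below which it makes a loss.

Shutdown price = £14; break-even price = £94

AVC = 30 - 8y + y^2; minimized at y = 4, giving min AVC = £14. That is the shutdown price.
ATC = 512/y + 30 - 8y + y^2. Setting dATC/dy = −512/y^2 − 8 + 2y = 0 gives y = 8 (since 2·8^3 − 8·8^2 = 512).
min ATC = 512/8 + 30 − 8·8 + 8^2 = £94. That is the break-even price.
For £14 ≤ P < £94 the firm produces at a loss; below £14 it shuts down.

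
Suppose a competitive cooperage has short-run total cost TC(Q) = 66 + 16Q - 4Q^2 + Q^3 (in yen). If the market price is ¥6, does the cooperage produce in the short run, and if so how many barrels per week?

Variable cost is VC = 16Q - 4Q^2 + Q^3, so AVC = VC/Q = 16 - 4Q + Q^2 and MC = dTC/dQ = 16 - 8Q + 3Q^2.
The AVC parabola has its vertex at Q = 4/2 = 2, where AVC = 16 - 4·2 + 2^2 = ¥12.
Since P = ¥6 < min AVC = ¥12, price fails to cover variable cost at any output.
Shutting down limits the loss to fixed cost, ¥66.

Shut down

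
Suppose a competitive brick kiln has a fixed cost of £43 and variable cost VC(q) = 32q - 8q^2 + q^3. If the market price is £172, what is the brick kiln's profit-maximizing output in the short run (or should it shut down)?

From TC, MC = TC'(q) = 32 - 16q + 3q^2 and AVC = VC/q = 32 - 8q + q^2.
The AVC parabola has its vertex at q = 8/2 = 4, where AVC = 32 - 8·4 + 4^2 = £16.
P = £172 exceeds min AVC = £16, so the firm stays open.
Solving P = MC: -140 - 16q + 3q^2 = 0 ⇒ q = -14/3 or 10. On the upward-sloping branch, q* = 10.
Check: AVC at q = 10 is £52 ≤ P, so revenue covers variable cost.
Profit = P·q − TC = 172·10 − 563 = £1157.

Produce at q = 10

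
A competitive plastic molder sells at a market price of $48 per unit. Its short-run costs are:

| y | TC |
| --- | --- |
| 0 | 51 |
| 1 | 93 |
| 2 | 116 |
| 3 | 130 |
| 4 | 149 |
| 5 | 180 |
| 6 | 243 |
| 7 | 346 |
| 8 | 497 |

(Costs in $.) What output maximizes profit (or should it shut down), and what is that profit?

y = 5; profit = $60

Compute π = P·y − TC at each output: y=0: -51; y=1: -45; y=2: -20; y=3: 14; y=4: 43; y=5: 60; y=6: 45; y=7: -10; y=8: -113.
Profit is maximized at y = 5. AVC there is 129/5 = $25.80 ≤ P, so producing beats shutting down (which would give -$51).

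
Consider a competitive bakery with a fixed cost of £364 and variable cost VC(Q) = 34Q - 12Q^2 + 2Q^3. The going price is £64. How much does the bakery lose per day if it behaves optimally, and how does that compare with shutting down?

Profit = -£164 at Q = 5

AVC = 34 - 12Q + 2Q^2; min AVC = £16 at Q = 3. Since P = £64 ≥ min AVC, the firm produces.
With MC = 34 - 24Q + 6Q^2, P = MC on the upward-sloping part at Q* = 5.
TR = 64·5 = 320. TC = 364 + 120 = 484. Profit = 320 − 484 = -£164.
That loss of £164 beats the £364 the firm would lose by shutting down; producing recovers £200 of fixed cost.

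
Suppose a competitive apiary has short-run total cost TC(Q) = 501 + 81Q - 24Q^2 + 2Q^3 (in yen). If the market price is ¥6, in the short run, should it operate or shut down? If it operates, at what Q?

Strip out fixed cost: VC = 81Q - 24Q^2 + 2Q^3. Then AVC = 81 - 24Q + 2Q^2 and MC = 81 - 48Q + 6Q^2.
The AVC parabola has its vertex at Q = 24/4 = 6, where AVC = 81 - 24·6 + 2·6^2 = ¥9.
P = ¥6 lies below min AVC = ¥9; no output level covers variable cost.
The firm minimizes its loss by shutting down and losing only its fixed cost of ¥501.

Shut down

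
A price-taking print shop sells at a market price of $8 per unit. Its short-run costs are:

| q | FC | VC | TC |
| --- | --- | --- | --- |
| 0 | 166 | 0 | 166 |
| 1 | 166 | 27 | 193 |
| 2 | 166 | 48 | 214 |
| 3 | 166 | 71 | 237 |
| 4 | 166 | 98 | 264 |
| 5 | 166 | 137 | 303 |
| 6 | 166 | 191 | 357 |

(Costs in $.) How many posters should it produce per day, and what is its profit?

q = 0 (shut down); profit = -$166

Profit at each row (π = 8q − TC): q=0: -166; q=1: -185; q=2: -198; q=3: -213; q=4: -232; q=5: -263; q=6: -309.
Profit is highest at q = 0. Equivalently, the lowest AVC in the table is 71/3 ≈ $23.67 at q = 3, and P = $8 falls below it — price never covers variable cost, so the firm shuts down and loses only its fixed cost.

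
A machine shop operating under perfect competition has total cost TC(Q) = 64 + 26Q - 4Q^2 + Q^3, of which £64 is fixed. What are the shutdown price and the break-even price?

Shutdown price = min AVC. AVC = 26 - 4Q + Q^2, with vertex at Q = 2 and minimum £22.
ATC = 64/Q + 26 - 4Q + Q^2. Setting dATC/dQ = −64/Q^2 − 4 + 2Q = 0 gives Q = 4 (since 2·4^3 − 4·4^2 = 64).
min ATC = 64/4 + 26 − 4·4 + 4^2 = £42. That is the break-even price.
For £22 ≤ P < £42 the firm produces at a loss; below £22 it shuts down.

Shutdown price = £22; break-even price = £42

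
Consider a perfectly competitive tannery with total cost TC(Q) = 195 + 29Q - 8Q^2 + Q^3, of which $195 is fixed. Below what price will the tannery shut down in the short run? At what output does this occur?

$13 per unit, at Q = 4

The shutdown price is the minimum of AVC. VC = 29Q - 8Q^2 + Q^3, so AVC = 29 - 8Q + Q^2.
At the minimum of AVC, MC = AVC. MC = 29 - 16Q + 3Q^2; setting MC = AVC gives 2Q^2 - 8Q = 0, so Q = 4. min AVC = 13.
The firm shuts down for any P below $13.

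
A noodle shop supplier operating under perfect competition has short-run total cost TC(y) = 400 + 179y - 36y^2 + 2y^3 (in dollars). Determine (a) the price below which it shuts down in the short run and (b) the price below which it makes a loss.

Shutdown price = $17; break-even price = $59

Shutdown price = min AVC. AVC = 179 - 36y + 2y^2, with vertex at y = 9 and minimum $17.
ATC = 400/y + 179 - 36y + 2y^2. Setting dATC/dy = −400/y^2 − 36 + 4y = 0 gives y = 10 (since 4·10^3 − 36·10^2 = 400).
min ATC = 400/10 + 179 − 36·10 + 2·10^2 = $59. That is the break-even price.
For $17 ≤ P < $59 the firm produces at a loss; below $17 it shuts down.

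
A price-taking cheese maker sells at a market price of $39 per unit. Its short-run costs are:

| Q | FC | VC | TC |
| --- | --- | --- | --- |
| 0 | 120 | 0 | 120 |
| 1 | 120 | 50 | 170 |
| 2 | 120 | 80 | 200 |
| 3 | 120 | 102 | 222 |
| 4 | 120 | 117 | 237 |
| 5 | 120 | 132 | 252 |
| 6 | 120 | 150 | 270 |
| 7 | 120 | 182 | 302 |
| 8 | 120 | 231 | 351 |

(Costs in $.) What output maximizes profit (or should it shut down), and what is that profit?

Q = 7; profit = -$29

Profit at each row (π = 39Q − TC): Q=0: -120; Q=1: -131; Q=2: -122; Q=3: -105; Q=4: -81; Q=5: -57; Q=6: -36; Q=7: -29; Q=8: -39.
Profit is maximized at Q = 7. AVC there is 182/7 = $26 ≤ P, so producing beats shutting down (which would give -$120).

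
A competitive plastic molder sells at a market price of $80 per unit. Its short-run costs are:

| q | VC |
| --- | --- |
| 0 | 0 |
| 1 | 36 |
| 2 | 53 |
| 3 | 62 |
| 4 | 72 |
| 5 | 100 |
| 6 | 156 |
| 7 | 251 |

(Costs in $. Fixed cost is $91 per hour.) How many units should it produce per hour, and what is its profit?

q = 6; profit = $233

Profit at each row (π = 80q − TC): q=0: -91; q=1: -47; q=2: 16; q=3: 87; q=4: 157; q=5: 209; q=6: 233; q=7: 218.
Profit is maximized at q = 6. AVC there is 156/6 = $26 ≤ P, so producing beats shutting down (which would give -$91).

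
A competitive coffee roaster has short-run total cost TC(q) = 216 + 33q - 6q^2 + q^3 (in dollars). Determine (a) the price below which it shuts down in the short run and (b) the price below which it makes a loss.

Shutdown price = $24; break-even price = $69

Shutdown price = min AVC. AVC = 33 - 6q + q^2, with vertex at q = 3 and minimum $24.
ATC = 216/q + 33 - 6q + q^2. Setting dATC/dq = −216/q^2 − 6 + 2q = 0 gives q = 6 (since 2·6^3 − 6·6^2 = 216).
min ATC = 216/6 + 33 − 6·6 + 6^2 = $69. That is the break-even price.
Between these two prices the firm operates at a loss; above $69 it earns a profit.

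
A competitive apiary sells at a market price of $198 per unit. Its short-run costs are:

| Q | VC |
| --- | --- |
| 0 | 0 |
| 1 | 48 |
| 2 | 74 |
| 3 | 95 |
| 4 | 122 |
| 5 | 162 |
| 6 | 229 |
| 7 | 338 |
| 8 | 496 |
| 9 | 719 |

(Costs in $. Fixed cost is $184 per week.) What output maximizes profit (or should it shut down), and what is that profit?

Compute π = P·Q − TC at each output: Q=0: -184; Q=1: -34; Q=2: 138; Q=3: 315; Q=4: 486; Q=5: 644; Q=6: 775; Q=7: 864; Q=8: 904; Q=9: 879.
Profit is maximized at Q = 8. AVC there is 496/8 = $62 ≤ P, so producing beats shutting down (which would give -$184).

Q = 8; profit = $904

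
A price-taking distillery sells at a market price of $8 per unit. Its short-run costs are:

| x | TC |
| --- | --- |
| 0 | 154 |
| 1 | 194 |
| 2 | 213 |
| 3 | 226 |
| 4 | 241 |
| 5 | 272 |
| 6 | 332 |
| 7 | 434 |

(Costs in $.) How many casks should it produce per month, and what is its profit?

x = 0 (shut down); profit = -$154

Compute π = P·x − TC at each output: x=0: -154; x=1: -186; x=2: -197; x=3: -202; x=4: -209; x=5: -232; x=6: -284; x=7: -378.
Profit is highest at x = 0. Equivalently, the lowest AVC in the table is 87/4 ≈ $21.75 at x = 4, and P = $8 falls below it — price never covers variable cost, so the firm shuts down and loses only its fixed cost.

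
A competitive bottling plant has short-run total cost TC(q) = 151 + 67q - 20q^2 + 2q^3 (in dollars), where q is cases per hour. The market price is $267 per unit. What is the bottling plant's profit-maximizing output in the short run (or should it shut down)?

From TC, MC = TC'(q) = 67 - 40q + 6q^2 and AVC = VC/q = 67 - 20q + 2q^2.
The AVC parabola has its vertex at q = 20/4 = 5, where AVC = 67 - 20·5 + 2·5^2 = $17.
Since P = $267 ≥ min AVC = $17, price covers variable cost and the firm should produce.
Set P = MC: 267 = 67 - 40q + 6q^2 → -200 - 40q + 6q^2 = 0. The roots are q = -10/3 and q = 10; the profit-maximizing output is on the rising part of MC, so q* = 10.
Check: AVC at q = 10 is $67 ≤ P, so revenue covers variable cost.
Profit = P·q − TC = 267·10 − 821 = $1849.

Produce at q = 10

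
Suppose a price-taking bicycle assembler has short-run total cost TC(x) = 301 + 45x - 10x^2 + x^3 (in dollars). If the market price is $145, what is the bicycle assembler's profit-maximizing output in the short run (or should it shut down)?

Produce at x = 10

Variable cost is VC = 45x - 10x^2 + x^3, so AVC = VC/x = 45 - 10x + x^2 and MC = dTC/dx = 45 - 20x + 3x^2.
AVC hits its minimum where MC = AVC, at x = 5, giving min AVC = 45 - 10·5 + 5^2 = $20.
P = $145 exceeds min AVC = $20, so the firm stays open.
Solving P = MC: -100 - 20x + 3x^2 = 0 ⇒ x = -10/3 or 10. On the upward-sloping branch, x* = 10.
Check: AVC at x = 10 is $45 ≤ P, so revenue covers variable cost.
Profit = P·x − TC = 145·10 − 751 = $699.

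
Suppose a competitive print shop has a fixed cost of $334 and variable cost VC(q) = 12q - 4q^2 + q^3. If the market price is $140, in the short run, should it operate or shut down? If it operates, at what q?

Strip out fixed cost: VC = 12q - 4q^2 + q^3. Then AVC = 12 - 4q + q^2 and MC = 12 - 8q + 3q^2.
AVC hits its minimum where MC = AVC, at q = 2, giving min AVC = 12 - 4·2 + 2^2 = $8.
Because $140 ≥ $8, revenue can cover variable cost; the firm operates.
Set P = MC: 140 = 12 - 8q + 3q^2 → -128 - 8q + 3q^2 = 0. The roots are q = -16/3 and q = 8; the profit-maximizing output is on the rising part of MC, so q* = 8.
Check: AVC at q = 8 is $44 ≤ P, so revenue covers variable cost.
Profit = P·q − TC = 140·8 − 686 = $434.

Produce at q = 8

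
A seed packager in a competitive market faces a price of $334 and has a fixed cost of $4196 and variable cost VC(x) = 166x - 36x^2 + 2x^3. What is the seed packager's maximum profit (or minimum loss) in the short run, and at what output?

Profit = -$276 at x = 14

AVC = 166 - 36x + 2x^2 has its minimum $4 at x = 9; price $334 clears that bar, so the firm operates.
MC = 166 - 72x + 6x^2. Setting P = MC and taking the root on the rising branch gives x* = 14.
TR = 334·14 = 4676. TC = 4196 + 756 = 4952. Profit = 4676 − 4952 = -$276.
That loss of $276 beats the $4196 the firm would lose by shutting down; producing recovers $3920 of fixed cost.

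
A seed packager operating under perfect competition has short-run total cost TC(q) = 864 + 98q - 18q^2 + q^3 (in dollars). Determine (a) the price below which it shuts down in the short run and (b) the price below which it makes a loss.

Shutdown price = $17; break-even price = $98

AVC = 98 - 18q + q^2; minimized at q = 9, giving min AVC = $17. That is the shutdown price.
ATC = 864/q + 98 - 18q + q^2. Setting dATC/dq = −864/q^2 − 18 + 2q = 0 gives q = 12 (since 2·12^3 − 18·12^2 = 864).
min ATC = 864/12 + 98 − 18·12 + 12^2 = $98. That is the break-even price.
Between these two prices the firm operates at a loss; above $98 it earns a profit.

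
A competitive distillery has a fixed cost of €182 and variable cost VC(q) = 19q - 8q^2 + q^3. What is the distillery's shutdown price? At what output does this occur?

The firm shuts down when price falls below the minimum of average variable cost. AVC = VC/q = 19 - 8q + q^2.
dAVC/dq = -8 + 2q = 0 gives q = 4. min AVC = 19 - 8·4 + 4^2 = 3.
So the shutdown price is €3.

€3 per unit, at q = 4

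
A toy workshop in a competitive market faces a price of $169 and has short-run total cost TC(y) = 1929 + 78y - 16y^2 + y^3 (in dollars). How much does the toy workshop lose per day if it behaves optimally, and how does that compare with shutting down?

AVC = 78 - 16y + y^2 has its minimum $14 at y = 8; price $169 clears that bar, so the firm operates.
With MC = 78 - 32y + 3y^2, P = MC on the upward-sloping part at y* = 13.
TR = 169·13 = 2197. TC = 1929 + 507 = 2436. Profit = 2197 − 2436 = -$239.
Shutting down would mean losing the fixed cost of $1929, so operating at a loss of $239 is better by $1690.

Profit = -$239 at y = 13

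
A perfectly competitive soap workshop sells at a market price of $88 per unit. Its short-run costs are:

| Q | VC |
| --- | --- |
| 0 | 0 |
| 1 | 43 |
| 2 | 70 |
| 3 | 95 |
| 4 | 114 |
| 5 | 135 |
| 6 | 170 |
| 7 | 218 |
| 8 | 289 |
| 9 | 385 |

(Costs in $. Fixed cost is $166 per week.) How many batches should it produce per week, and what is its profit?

Q = 8; profit = $249

Compute π = P·Q − TC at each output: Q=0: -166; Q=1: -121; Q=2: -60; Q=3: 3; Q=4: 72; Q=5: 139; Q=6: 192; Q=7: 232; Q=8: 249; Q=9: 241.
Profit is maximized at Q = 8. AVC there is 289/8 = $36.12 ≤ P, so producing beats shutting down (which would give -$166).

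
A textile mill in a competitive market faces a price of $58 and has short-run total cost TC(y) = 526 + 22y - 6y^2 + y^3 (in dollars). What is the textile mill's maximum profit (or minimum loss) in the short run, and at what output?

AVC = 22 - 6y + y^2; min AVC = $13 at y = 3. Since P = $58 ≥ min AVC, the firm produces.
MC = 22 - 12y + 3y^2. Setting P = MC and taking the root on the rising branch gives y* = 6.
TR = 58·6 = 348. TC = 526 + 132 = 658. Profit = 348 − 658 = -$310.
That loss of $310 beats the $526 the firm would lose by shutting down; producing recovers $216 of fixed cost.

Profit = -$310 at y = 6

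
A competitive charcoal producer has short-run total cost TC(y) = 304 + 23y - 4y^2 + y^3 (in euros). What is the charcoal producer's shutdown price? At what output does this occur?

The shutdown price is the minimum of AVC. VC = 23y - 4y^2 + y^3, so AVC = 23 - 4y + y^2.
dAVC/dy = -4 + 2y = 0 gives y = 2. min AVC = 23 - 4·2 + 2^2 = 19.
So the shutdown price is €19.

€19 per unit, at y = 2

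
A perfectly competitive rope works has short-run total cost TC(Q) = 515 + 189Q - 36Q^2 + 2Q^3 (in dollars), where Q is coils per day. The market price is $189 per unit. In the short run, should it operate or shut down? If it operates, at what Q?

Produce at Q = 12

Strip out fixed cost: VC = 189Q - 36Q^2 + 2Q^3. Then AVC = 189 - 36Q + 2Q^2 and MC = 189 - 72Q + 6Q^2.
AVC is minimized where dAVC/dQ = -36 + 4Q = 0, at Q = 9; min AVC = 189 - 36·9 + 2·9^2 = $27.
Since P = $189 ≥ min AVC = $27, price covers variable cost and the firm should produce.
Solving P = MC: -72Q + 6Q^2 = 0 ⇒ Q = 0 or 12. On the upward-sloping branch, Q* = 12.
Check: AVC at Q = 12 is $45 ≤ P, so revenue covers variable cost.
Profit = P·Q − TC = 189·12 − 1055 = $1213.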